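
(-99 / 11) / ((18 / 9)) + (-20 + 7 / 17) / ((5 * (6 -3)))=-987 / 170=-5.81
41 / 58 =0.71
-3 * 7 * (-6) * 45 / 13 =5670 / 13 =436.15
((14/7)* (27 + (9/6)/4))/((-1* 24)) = -2.28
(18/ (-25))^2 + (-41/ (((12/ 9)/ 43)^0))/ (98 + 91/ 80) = 519644/ 4956875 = 0.10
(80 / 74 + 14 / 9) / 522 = 439 / 86913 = 0.01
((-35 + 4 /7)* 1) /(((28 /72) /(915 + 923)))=-7973244 /49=-162719.27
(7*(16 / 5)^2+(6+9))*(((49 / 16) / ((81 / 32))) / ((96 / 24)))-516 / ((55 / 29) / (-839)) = 10170552773 / 44550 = 228295.24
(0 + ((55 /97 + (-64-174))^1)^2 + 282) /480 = 177693433 /1505440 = 118.03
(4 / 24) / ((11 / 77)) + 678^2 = 2758111 / 6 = 459685.17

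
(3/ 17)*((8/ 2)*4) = 48/ 17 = 2.82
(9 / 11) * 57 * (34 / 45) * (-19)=-36822 / 55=-669.49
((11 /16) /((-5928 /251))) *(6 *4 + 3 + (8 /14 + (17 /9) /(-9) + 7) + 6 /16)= -435036965 /430230528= -1.01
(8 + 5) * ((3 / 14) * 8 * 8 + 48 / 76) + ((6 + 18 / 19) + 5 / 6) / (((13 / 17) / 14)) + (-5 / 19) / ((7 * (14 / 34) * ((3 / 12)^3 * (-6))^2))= 34699247 / 108927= 318.56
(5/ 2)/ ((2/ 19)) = 95/ 4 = 23.75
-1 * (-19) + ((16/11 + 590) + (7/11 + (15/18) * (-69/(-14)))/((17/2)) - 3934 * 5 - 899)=-4750001/238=-19957.99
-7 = -7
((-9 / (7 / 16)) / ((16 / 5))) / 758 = -45 / 5306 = -0.01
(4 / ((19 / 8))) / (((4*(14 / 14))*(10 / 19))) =4 / 5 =0.80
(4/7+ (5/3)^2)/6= 211/378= 0.56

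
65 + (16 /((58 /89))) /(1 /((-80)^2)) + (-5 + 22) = 4559178 /29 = 157213.03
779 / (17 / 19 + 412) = 1.89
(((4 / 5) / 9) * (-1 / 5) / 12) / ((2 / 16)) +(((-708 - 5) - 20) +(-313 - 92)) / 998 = -388067 / 336825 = -1.15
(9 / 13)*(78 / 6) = 9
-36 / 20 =-9 / 5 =-1.80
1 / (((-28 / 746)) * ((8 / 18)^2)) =-30213 / 224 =-134.88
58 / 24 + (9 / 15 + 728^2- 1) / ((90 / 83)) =48876507 / 100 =488765.07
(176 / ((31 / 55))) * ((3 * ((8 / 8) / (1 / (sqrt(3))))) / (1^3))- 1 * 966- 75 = 581.54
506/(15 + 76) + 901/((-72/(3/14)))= 12575/4368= 2.88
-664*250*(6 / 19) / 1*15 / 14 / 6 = -1245000 / 133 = -9360.90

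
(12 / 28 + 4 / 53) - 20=-7233 / 371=-19.50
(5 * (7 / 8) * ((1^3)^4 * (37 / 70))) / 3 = 37 / 48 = 0.77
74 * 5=370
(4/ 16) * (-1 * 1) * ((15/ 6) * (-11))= 55/ 8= 6.88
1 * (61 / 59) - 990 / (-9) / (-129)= 0.18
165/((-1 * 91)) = -165/91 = -1.81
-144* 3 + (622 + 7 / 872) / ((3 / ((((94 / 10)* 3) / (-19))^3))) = -1109.89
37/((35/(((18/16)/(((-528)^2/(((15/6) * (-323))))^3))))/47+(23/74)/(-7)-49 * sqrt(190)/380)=-847960677727385543211970323585095300/624263001417631255124455553854227629935587+4014159175887120712347421750 * sqrt(190)/624263001417631255124455553854227629935587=-0.00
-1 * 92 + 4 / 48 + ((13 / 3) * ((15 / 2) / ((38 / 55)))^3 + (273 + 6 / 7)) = 52775139427 / 9218496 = 5724.92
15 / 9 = 5 / 3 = 1.67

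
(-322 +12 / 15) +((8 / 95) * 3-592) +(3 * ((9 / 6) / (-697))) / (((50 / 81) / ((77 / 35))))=-6045233361 / 6621500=-912.97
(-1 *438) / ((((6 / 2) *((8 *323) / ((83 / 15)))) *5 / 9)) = -18177 / 32300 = -0.56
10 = 10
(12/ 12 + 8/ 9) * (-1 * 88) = -1496/ 9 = -166.22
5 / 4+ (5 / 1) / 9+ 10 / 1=425 / 36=11.81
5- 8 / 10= 21 / 5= 4.20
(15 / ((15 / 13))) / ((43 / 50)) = 650 / 43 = 15.12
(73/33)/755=73/24915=0.00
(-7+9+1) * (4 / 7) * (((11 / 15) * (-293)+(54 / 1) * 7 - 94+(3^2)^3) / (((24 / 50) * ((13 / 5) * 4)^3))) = 1870625 / 738192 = 2.53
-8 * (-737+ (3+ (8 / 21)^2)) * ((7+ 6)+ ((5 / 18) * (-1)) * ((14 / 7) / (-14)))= 76553.88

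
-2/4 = -1/2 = -0.50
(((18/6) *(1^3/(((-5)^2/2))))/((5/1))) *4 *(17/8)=51/125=0.41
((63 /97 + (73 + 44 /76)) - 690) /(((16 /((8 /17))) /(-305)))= 346134435 /62662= 5523.83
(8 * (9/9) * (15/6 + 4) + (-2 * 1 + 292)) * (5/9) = 190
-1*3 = -3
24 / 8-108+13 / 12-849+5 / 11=-125725 / 132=-952.46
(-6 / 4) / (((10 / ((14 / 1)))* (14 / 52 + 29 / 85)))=-4641 / 1349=-3.44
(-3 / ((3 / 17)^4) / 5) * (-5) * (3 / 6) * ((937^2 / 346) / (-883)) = -73328848849 / 16497972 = -4444.72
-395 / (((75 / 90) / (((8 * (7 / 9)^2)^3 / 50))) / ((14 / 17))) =-884.89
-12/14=-6/7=-0.86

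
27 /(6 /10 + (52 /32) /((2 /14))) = 1080 /479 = 2.25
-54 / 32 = -27 / 16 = -1.69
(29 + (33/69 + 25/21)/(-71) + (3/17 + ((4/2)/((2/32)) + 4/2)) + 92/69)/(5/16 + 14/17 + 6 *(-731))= -601508608/40900678119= -0.01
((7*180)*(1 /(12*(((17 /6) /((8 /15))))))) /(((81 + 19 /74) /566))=2010432 /14603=137.67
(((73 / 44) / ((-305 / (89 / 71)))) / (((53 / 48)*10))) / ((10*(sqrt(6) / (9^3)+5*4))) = -6905544354 / 2236456897030675+4736313*sqrt(6) / 22364568970306750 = -0.00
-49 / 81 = -0.60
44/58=22/29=0.76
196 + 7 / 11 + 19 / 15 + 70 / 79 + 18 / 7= 18373142 / 91245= 201.36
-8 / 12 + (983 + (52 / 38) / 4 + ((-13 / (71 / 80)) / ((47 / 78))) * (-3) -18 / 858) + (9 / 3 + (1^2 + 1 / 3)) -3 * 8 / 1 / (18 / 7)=57151436371 / 54399774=1050.58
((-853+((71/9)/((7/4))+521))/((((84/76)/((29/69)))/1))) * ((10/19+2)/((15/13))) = -124452224/456435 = -272.66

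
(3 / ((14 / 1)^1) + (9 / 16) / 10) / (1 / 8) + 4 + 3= 1283 / 140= 9.16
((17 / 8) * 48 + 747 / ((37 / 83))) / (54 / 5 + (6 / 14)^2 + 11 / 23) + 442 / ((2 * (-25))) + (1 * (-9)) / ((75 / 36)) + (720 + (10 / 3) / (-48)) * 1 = 926843085343 / 1075390200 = 861.87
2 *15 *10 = 300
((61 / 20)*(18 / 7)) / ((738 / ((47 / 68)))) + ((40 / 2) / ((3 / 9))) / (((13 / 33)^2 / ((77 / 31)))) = 1963785197813 / 2044886480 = 960.34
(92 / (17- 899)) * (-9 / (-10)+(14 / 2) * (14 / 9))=-24403 / 19845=-1.23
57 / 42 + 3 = 61 / 14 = 4.36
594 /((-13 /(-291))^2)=50300514 /169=297636.18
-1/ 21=-0.05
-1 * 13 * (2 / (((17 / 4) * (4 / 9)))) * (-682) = 159588 / 17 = 9387.53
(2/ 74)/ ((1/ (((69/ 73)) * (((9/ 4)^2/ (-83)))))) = -5589/ 3586928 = -0.00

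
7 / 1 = 7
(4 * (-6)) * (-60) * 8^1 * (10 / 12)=9600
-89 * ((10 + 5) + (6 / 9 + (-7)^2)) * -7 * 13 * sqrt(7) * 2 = 3142412 * sqrt(7) / 3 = 2771346.89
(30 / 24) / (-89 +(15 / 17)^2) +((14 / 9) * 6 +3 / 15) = 14562037 / 1529760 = 9.52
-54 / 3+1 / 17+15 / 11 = -16.58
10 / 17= 0.59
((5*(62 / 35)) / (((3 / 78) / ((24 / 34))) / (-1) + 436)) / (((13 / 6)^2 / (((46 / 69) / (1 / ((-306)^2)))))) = 3343928832 / 12377365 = 270.16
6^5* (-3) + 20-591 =-23899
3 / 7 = 0.43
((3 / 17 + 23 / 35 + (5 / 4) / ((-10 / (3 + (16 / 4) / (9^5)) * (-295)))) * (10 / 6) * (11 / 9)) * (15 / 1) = 761483825135 / 29849978088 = 25.51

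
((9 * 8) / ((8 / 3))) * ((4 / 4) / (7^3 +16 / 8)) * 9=81 / 115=0.70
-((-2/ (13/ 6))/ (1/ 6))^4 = -26873856/ 28561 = -940.93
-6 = -6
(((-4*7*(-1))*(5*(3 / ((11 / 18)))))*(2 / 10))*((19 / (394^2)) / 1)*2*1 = 14364 / 426899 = 0.03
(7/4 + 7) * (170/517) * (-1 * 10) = -14875/517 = -28.77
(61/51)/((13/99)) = 9.11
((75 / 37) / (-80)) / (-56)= 15 / 33152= 0.00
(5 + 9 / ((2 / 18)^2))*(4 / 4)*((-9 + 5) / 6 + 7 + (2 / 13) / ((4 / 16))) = 198914 / 39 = 5100.36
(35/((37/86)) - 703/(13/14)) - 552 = -590536/481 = -1227.73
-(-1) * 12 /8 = 3 /2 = 1.50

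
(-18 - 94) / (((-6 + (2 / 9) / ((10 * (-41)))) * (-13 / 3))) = -619920 / 143923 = -4.31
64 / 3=21.33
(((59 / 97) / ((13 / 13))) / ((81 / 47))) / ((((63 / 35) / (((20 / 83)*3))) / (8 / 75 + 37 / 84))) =1062059 / 13694751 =0.08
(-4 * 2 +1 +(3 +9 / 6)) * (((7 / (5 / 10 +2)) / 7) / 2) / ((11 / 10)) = -5 / 11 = -0.45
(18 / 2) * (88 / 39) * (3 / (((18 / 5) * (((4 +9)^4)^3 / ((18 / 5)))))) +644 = 195051568645411724 / 302875106592253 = 644.00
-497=-497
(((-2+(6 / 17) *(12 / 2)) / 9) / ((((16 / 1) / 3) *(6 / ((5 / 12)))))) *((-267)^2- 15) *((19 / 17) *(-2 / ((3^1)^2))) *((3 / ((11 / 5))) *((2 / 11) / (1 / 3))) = -5642525 / 2517768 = -2.24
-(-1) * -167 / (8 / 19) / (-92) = 3173 / 736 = 4.31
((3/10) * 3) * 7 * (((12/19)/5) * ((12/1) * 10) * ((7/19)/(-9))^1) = -7056/1805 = -3.91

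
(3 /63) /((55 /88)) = 8 /105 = 0.08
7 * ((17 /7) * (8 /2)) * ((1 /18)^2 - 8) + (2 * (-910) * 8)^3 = -250016772140047 /81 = -3086626816543.79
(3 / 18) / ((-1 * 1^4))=-1 / 6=-0.17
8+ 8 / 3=32 / 3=10.67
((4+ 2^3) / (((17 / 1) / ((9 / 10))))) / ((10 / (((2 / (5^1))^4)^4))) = 1769472 / 64849853515625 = 0.00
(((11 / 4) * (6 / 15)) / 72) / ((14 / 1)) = 0.00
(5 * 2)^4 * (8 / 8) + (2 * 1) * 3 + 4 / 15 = 150094 / 15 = 10006.27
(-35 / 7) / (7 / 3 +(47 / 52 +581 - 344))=-780 / 37477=-0.02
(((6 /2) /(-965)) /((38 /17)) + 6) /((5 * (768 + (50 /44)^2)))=53232498 /34133994475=0.00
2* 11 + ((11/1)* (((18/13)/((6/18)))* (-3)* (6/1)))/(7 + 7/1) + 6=-2798/91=-30.75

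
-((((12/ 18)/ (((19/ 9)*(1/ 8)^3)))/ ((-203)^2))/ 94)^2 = -2359296/ 1354213283331769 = -0.00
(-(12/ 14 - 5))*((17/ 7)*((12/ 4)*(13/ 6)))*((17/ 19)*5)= 544765/ 1862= 292.57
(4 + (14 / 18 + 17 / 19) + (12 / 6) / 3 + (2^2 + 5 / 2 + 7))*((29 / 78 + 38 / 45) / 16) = 1931011 / 1280448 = 1.51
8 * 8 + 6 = 70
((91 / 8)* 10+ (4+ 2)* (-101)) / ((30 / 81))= -53163 / 40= -1329.08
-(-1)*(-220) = -220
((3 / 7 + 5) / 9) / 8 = 19 / 252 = 0.08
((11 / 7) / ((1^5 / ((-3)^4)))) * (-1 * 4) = -3564 / 7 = -509.14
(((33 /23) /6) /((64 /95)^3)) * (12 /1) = 9.39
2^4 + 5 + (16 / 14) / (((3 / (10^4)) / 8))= 640441 / 21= 30497.19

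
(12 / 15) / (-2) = -2 / 5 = -0.40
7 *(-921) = -6447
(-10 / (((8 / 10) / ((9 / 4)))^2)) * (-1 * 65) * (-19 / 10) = -2500875 / 256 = -9769.04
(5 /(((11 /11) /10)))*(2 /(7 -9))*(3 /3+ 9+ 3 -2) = -550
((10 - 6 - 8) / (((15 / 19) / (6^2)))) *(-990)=180576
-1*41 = -41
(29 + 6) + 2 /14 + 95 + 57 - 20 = 1170 /7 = 167.14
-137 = -137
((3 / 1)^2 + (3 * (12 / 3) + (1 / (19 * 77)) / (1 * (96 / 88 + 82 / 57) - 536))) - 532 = -1196456425 / 2341402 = -511.00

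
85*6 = 510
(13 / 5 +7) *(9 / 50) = 216 / 125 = 1.73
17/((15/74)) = 1258/15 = 83.87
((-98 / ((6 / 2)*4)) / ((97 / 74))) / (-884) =0.01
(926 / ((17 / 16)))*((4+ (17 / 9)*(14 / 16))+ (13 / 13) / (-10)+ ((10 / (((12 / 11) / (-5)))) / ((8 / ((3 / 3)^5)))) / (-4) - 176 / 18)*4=-2482606 / 255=-9735.71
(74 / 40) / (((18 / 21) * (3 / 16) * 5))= 518 / 225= 2.30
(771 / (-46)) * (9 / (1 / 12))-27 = -42255 / 23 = -1837.17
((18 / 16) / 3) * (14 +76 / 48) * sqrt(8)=16.53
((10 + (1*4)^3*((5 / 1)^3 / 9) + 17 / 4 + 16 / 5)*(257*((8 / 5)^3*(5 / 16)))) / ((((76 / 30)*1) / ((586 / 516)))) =24569360882 / 183825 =133656.25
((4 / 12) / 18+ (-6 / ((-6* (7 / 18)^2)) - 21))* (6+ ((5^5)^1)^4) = -3625965118408431251 / 2646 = -1370357187607116.87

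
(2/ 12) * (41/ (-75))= -41/ 450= -0.09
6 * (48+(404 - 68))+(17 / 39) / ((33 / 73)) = 2966489 / 1287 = 2304.96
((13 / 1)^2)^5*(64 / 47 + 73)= 481815429012255 / 47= 10251392106643.72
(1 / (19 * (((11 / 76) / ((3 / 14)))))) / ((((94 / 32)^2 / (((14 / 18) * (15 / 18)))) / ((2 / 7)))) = 2560 / 1530837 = 0.00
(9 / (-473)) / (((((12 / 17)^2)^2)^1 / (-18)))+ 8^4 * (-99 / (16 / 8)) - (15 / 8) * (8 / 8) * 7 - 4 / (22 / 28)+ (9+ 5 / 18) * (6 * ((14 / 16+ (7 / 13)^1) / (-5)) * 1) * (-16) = -796977504911 / 3935360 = -202517.05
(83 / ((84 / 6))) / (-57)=-83 / 798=-0.10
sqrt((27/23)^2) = 27/23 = 1.17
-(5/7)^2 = -25/49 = -0.51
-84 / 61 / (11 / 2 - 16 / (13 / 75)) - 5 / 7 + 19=17637944 / 963739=18.30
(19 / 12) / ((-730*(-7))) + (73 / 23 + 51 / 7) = 14752277 / 1410360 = 10.46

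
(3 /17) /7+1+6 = 836 /119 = 7.03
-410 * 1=-410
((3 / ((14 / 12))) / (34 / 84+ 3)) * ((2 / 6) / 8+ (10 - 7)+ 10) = 2817 / 286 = 9.85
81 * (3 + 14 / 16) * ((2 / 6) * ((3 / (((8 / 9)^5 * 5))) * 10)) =148272039 / 131072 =1131.23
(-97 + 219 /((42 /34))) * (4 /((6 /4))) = 4496 /21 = 214.10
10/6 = 5/3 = 1.67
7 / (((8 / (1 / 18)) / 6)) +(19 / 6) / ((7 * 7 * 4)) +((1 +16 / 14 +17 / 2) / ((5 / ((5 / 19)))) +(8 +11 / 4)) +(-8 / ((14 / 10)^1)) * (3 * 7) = -302711 / 2793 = -108.38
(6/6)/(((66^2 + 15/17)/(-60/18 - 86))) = -4556/222201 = -0.02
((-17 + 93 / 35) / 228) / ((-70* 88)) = 251 / 24578400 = 0.00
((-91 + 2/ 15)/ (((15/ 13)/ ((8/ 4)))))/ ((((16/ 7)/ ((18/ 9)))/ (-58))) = 3596957/ 450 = 7993.24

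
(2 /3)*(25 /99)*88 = 400 /27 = 14.81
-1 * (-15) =15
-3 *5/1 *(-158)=2370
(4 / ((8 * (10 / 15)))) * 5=15 / 4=3.75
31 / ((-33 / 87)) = -899 / 11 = -81.73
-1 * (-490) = 490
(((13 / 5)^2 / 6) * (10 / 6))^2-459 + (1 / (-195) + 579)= 13006753 / 105300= 123.52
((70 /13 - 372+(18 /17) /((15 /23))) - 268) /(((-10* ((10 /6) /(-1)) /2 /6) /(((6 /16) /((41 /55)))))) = -51934608 /226525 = -229.27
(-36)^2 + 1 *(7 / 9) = 11671 / 9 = 1296.78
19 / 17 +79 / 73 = 2730 / 1241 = 2.20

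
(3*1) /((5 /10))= 6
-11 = -11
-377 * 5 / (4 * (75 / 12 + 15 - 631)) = 1885 / 2439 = 0.77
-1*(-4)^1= 4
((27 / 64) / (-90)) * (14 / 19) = -0.00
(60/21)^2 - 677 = -32773/49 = -668.84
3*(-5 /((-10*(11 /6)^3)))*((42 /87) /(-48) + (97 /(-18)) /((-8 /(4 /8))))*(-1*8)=-24561 /38599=-0.64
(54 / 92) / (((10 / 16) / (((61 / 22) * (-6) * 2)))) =-39528 / 1265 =-31.25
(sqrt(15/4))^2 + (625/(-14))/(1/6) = -7395/28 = -264.11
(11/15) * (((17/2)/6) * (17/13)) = 3179/2340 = 1.36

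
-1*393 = -393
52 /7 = 7.43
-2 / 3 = -0.67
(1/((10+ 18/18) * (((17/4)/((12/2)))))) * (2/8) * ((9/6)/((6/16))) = 24/187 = 0.13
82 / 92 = 41 / 46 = 0.89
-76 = -76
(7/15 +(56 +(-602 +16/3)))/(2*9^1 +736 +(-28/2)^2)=-2701/4750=-0.57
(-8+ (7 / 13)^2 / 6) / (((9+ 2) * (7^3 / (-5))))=3665 / 347802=0.01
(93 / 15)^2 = 961 / 25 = 38.44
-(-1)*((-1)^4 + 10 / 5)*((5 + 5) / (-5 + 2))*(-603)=6030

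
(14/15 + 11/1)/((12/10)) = 179/18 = 9.94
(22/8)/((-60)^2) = 11/14400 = 0.00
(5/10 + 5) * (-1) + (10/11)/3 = -343/66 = -5.20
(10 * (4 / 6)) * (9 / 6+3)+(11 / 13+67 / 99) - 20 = 14830 / 1287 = 11.52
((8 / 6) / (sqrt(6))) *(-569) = -1138 *sqrt(6) / 9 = -309.72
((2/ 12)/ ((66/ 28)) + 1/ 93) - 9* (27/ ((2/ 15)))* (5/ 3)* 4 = -37288100/ 3069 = -12149.92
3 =3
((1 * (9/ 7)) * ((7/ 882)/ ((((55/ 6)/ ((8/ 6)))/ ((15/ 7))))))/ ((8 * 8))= 3/ 60368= 0.00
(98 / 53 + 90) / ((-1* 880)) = -1217 / 11660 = -0.10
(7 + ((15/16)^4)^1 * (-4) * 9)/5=-340937/81920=-4.16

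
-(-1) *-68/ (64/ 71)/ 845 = -0.09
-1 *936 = -936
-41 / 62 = -0.66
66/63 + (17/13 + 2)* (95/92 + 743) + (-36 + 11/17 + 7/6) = 345547341/142324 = 2427.89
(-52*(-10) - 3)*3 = 1551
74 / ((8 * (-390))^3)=-37 / 15185664000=-0.00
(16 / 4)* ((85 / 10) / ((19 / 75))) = 2550 / 19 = 134.21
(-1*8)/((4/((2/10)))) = -2/5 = -0.40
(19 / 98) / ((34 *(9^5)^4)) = 19 / 40509341309577686764932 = 0.00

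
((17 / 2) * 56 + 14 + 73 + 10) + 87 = 660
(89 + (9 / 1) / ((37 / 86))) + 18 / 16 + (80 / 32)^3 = 18747 / 148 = 126.67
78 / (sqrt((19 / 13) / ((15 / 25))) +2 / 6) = -1521 / 136 +117 *sqrt(3705) / 136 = 41.18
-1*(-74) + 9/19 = 1415/19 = 74.47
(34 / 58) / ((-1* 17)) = -1 / 29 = -0.03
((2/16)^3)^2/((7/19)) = 0.00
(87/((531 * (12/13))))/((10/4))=377/5310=0.07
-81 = -81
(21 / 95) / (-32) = -21 / 3040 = -0.01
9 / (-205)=-0.04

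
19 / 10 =1.90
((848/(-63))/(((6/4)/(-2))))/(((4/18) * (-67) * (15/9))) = -1696/2345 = -0.72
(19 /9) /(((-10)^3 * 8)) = -19 /72000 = -0.00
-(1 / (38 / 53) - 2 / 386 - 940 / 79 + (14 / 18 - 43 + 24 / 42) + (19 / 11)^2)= 217195860379 / 4416659478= 49.18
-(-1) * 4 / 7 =4 / 7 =0.57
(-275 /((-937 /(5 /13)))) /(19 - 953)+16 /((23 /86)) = 15654794679 /261672242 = 59.83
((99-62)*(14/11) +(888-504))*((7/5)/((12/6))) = 16597/55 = 301.76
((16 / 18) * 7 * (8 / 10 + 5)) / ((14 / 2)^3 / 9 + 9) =203 / 265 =0.77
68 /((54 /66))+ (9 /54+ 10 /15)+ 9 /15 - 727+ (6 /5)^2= -288457 /450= -641.02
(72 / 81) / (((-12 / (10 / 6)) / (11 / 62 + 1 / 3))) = -475 / 7533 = -0.06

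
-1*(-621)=621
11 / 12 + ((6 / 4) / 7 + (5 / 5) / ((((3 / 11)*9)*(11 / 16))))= 1303 / 756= 1.72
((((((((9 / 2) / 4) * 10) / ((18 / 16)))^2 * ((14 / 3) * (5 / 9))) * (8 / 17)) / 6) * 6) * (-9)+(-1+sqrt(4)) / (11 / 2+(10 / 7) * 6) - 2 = -11051380 / 10047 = -1099.97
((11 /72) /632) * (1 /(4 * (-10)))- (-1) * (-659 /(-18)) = 66638069 /1820160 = 36.61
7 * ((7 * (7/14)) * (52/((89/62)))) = 78988/89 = 887.51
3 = 3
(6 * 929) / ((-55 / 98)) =-546252 / 55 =-9931.85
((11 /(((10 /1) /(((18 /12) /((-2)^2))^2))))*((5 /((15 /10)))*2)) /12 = 11 /128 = 0.09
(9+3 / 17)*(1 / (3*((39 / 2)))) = 8 / 51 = 0.16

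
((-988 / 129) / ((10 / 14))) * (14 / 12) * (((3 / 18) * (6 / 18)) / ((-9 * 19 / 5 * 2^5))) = 637 / 1003104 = 0.00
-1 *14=-14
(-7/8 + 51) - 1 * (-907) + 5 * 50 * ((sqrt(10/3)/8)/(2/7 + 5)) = 875 * sqrt(30)/444 + 7657/8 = 967.92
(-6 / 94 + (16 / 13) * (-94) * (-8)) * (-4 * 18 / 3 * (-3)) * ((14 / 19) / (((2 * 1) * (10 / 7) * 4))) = 4296.15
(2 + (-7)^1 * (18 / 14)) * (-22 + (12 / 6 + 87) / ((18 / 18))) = -469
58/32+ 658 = 10557/16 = 659.81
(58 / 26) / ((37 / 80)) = 2320 / 481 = 4.82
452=452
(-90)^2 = 8100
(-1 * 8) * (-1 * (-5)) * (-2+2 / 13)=960 / 13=73.85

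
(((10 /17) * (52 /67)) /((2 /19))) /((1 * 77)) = 4940 /87703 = 0.06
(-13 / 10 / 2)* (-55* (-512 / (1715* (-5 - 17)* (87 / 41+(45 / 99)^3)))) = 22701536 / 103690615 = 0.22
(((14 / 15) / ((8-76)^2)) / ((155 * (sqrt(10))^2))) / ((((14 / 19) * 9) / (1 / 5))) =0.00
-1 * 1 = -1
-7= -7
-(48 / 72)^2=-4 / 9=-0.44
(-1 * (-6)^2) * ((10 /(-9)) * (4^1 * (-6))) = -960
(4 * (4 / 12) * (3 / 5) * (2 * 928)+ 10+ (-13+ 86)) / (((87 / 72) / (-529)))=-99523944 / 145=-686372.03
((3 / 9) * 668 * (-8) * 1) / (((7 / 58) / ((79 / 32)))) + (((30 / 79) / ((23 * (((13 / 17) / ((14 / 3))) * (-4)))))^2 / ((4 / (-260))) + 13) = -32829954648422 / 901306497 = -36424.85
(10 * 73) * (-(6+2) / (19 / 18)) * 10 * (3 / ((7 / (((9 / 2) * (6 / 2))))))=-42573600 / 133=-320102.26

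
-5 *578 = -2890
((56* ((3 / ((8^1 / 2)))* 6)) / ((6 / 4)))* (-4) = -672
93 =93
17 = 17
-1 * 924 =-924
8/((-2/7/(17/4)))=-119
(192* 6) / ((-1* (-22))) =576 / 11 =52.36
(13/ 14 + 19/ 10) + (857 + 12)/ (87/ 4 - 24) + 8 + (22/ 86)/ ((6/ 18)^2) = -5053522/ 13545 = -373.09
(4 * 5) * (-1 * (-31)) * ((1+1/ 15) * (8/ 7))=15872/ 21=755.81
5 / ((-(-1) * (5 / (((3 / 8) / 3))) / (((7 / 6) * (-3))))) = -7 / 16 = -0.44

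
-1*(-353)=353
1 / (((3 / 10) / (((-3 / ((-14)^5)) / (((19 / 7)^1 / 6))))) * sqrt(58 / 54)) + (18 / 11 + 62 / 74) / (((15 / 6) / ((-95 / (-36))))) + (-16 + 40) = 45 * sqrt(87) / 10583608 + 194957 / 7326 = 26.61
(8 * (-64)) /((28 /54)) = -6912 /7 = -987.43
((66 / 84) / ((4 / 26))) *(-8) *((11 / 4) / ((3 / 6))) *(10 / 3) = -15730 / 21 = -749.05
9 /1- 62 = -53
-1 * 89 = -89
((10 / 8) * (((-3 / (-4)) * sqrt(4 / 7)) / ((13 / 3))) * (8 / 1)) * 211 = 9495 * sqrt(7) / 91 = 276.06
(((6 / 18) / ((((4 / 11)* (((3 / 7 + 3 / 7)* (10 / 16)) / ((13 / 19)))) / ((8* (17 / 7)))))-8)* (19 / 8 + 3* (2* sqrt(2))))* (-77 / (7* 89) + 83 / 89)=12608 / 445 + 605184* sqrt(2) / 8455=129.56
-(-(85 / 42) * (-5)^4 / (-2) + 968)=-1600.44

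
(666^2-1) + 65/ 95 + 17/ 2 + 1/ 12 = 101132653/ 228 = 443564.27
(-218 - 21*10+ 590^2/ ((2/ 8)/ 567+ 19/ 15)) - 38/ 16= 31530159533/ 114952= 274289.79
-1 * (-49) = 49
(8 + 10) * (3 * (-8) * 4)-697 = -2425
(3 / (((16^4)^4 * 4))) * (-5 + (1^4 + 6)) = 3 / 36893488147419103232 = 0.00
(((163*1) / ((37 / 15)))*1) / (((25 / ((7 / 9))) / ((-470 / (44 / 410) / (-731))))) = 10993535 / 892551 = 12.32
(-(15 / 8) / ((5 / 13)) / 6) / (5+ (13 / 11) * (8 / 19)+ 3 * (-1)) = -2717 / 8352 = -0.33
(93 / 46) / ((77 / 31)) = 2883 / 3542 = 0.81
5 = 5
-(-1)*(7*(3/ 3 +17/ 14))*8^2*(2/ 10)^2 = 992/ 25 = 39.68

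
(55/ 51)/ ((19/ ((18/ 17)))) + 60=329790/ 5491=60.06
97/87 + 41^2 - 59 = 141211/87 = 1623.11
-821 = -821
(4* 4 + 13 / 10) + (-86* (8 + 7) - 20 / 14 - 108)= -96749 / 70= -1382.13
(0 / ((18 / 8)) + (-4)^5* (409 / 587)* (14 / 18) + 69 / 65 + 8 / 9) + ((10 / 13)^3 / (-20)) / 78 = -139063958062 / 251479605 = -552.98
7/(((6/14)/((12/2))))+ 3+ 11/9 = 102.22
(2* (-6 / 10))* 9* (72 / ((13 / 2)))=-7776 / 65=-119.63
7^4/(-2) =-2401/2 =-1200.50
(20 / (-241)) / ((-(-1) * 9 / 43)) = -860 / 2169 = -0.40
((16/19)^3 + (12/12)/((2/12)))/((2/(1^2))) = 22625/6859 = 3.30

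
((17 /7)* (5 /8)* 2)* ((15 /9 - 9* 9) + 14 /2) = -2635 /12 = -219.58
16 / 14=8 / 7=1.14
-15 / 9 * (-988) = 1646.67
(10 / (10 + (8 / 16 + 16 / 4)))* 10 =200 / 29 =6.90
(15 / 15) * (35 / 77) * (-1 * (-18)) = 8.18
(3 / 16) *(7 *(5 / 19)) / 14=15 / 608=0.02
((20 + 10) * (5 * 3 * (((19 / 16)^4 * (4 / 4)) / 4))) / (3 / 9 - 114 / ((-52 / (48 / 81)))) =3430700325 / 25034752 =137.04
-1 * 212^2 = -44944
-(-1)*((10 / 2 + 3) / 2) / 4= 1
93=93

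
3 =3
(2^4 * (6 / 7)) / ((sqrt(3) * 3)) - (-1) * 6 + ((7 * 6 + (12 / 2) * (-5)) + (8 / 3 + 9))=32 * sqrt(3) / 21 + 89 / 3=32.31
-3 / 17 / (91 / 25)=-75 / 1547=-0.05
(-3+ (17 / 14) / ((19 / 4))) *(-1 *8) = 2920 / 133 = 21.95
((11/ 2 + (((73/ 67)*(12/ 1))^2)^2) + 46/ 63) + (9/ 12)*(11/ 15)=29229.27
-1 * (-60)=60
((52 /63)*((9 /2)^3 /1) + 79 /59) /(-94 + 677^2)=63233 /378502110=0.00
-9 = -9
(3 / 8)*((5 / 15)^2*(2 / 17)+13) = 1991 / 408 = 4.88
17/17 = 1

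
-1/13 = -0.08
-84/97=-0.87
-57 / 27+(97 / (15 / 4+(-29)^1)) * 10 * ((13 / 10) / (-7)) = 31963 / 6363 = 5.02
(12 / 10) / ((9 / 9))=6 / 5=1.20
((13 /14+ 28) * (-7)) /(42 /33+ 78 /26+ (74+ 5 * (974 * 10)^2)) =-4455 /10435437722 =-0.00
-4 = -4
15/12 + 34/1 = 141/4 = 35.25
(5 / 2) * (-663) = -3315 / 2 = -1657.50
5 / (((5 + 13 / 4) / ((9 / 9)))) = 20 / 33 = 0.61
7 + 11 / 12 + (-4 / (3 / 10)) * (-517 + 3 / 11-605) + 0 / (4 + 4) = 1975285 / 132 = 14964.28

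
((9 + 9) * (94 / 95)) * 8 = 142.48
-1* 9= -9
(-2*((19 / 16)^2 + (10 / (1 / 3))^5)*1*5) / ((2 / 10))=-155520009025 / 128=-1215000070.51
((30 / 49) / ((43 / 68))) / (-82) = -1020 / 86387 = -0.01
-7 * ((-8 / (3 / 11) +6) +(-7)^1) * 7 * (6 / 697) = 8918 / 697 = 12.79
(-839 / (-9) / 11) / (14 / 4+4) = 1678 / 1485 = 1.13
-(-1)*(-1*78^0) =-1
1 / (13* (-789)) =-1 / 10257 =-0.00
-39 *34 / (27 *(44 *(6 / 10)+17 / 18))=-4420 / 2461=-1.80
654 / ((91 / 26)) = 1308 / 7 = 186.86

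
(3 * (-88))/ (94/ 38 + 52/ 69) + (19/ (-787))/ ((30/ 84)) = -1363044686/ 16648985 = -81.87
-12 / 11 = -1.09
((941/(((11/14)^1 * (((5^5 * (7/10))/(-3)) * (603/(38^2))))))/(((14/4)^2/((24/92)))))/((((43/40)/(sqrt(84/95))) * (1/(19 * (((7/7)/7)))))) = -695707648 * sqrt(1995)/156256436875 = -0.20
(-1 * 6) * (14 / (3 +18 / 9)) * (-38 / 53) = 3192 / 265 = 12.05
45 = 45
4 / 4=1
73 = 73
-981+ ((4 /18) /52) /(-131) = -30071575 /30654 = -981.00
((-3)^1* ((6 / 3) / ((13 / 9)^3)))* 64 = -279936 / 2197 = -127.42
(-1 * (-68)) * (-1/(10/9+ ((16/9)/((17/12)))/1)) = -28.74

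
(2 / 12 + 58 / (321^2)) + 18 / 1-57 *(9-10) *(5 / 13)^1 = 107404577 / 2679066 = 40.09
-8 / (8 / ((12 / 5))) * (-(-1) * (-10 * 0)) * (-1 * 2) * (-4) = 0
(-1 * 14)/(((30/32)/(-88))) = 19712/15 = 1314.13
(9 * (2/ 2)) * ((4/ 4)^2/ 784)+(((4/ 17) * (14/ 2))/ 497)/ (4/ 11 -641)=76517065/ 6668491536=0.01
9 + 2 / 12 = 9.17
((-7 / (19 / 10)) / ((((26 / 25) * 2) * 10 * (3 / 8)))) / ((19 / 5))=-1750 / 14079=-0.12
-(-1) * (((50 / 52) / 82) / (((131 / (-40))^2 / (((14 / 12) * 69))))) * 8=6440000 / 9146813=0.70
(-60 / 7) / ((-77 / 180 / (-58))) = -626400 / 539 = -1162.15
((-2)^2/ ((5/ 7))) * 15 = 84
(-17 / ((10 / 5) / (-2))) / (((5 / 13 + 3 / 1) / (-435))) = -96135 / 44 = -2184.89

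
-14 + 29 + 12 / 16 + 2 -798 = -3121 / 4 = -780.25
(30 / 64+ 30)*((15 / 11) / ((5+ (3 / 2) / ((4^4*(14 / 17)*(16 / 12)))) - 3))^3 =2423831239065600000 / 252995974622591563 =9.58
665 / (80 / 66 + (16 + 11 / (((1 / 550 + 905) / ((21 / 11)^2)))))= 3641048565 / 94483406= 38.54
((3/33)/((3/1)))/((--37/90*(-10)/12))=-36/407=-0.09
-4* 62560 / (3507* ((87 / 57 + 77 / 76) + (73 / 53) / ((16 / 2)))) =-23716864 / 901299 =-26.31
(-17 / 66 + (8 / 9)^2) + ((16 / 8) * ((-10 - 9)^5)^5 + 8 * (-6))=-331724630632944703108476651039783023 / 1782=-186152991376512179073219200000000.00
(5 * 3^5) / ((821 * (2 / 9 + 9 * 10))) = 10935 / 666652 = 0.02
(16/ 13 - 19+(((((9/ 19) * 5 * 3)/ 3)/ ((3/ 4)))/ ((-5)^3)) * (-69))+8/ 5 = -89081/ 6175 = -14.43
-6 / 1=-6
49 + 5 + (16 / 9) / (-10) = 2422 / 45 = 53.82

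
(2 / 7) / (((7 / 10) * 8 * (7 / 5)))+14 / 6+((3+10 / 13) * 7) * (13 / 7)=51.37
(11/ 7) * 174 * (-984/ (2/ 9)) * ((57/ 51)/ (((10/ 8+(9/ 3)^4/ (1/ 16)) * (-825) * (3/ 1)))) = 6506208/ 15437275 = 0.42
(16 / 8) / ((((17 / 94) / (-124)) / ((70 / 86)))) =-815920 / 731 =-1116.17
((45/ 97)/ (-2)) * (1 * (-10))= 225/ 97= 2.32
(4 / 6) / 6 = 1 / 9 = 0.11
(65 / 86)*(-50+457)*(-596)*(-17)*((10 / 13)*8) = 824744800 / 43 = 19180111.63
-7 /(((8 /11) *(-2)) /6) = 231 /8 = 28.88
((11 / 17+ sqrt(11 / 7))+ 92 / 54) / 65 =sqrt(77) / 455+ 83 / 2295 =0.06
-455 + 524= 69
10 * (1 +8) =90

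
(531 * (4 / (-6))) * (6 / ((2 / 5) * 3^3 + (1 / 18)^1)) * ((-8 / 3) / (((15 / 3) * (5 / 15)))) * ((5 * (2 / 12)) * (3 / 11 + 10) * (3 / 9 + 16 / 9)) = 60803040 / 10747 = 5657.68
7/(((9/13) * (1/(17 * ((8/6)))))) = 6188/27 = 229.19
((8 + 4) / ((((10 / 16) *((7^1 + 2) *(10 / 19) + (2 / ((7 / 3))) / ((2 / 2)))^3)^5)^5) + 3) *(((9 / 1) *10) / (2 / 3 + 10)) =460161847711089250141957408119703012446382727481229441778699648292026777746304614724573252666515531744341673748171960558869073980808956829343742264822285792944014347422968291309649180602410892613214407840926557 / 18179233489820809882151403777568514071955860838764543090847937234347166389670764180619566828862002983465519681414192300687813451315164696330215304959971821406701785658382351960408850432000000000000000000000000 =25.31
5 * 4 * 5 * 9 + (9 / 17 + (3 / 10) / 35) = 5358201 / 5950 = 900.54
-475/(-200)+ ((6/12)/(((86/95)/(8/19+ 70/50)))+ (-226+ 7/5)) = -380497/1720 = -221.22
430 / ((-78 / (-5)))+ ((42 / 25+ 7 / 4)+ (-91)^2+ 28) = 32525977 / 3900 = 8339.99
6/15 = 2/5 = 0.40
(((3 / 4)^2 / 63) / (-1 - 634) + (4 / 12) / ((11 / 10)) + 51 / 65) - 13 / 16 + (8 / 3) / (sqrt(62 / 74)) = 4197199 / 15255240 + 8 * sqrt(1147) / 93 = 3.19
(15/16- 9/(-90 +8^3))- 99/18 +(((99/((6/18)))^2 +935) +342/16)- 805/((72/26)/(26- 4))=2514747359/30384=82765.51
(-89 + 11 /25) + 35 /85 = -88.15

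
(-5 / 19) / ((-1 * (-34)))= -5 / 646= -0.01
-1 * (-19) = 19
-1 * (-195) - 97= 98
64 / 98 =32 / 49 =0.65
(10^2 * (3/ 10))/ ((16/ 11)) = 165/ 8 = 20.62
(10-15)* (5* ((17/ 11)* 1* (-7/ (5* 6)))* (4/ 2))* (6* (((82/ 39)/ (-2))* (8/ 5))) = -78064/ 429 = -181.97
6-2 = 4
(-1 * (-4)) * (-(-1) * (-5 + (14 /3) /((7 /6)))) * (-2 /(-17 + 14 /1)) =-8 /3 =-2.67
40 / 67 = 0.60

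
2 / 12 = 1 / 6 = 0.17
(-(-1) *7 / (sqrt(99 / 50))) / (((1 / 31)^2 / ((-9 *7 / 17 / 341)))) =-22785 *sqrt(22) / 2057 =-51.95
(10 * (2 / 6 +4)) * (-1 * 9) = -390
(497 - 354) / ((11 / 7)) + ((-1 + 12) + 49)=151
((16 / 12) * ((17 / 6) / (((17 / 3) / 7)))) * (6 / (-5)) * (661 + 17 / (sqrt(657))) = -3705.31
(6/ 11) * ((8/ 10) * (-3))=-72/ 55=-1.31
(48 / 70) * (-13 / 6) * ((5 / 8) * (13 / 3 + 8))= -481 / 42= -11.45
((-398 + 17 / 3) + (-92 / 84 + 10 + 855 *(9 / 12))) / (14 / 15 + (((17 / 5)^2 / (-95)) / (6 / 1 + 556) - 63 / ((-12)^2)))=57813361500 / 111136123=520.20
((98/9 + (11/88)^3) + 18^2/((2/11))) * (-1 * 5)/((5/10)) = -41308205/2304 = -17928.91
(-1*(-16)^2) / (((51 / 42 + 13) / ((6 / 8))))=-2688 / 199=-13.51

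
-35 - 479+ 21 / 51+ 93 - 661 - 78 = -19713 / 17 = -1159.59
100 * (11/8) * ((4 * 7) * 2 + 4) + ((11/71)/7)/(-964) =3952640989/479108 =8250.00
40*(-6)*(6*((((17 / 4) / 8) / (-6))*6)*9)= 6885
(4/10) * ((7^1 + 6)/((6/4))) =52/15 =3.47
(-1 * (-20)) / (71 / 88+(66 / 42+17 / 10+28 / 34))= 1047200 / 256657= 4.08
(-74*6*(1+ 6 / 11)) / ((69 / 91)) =-904.96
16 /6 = 8 /3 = 2.67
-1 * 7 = -7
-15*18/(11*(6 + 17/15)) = -4050/1177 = -3.44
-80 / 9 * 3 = -80 / 3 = -26.67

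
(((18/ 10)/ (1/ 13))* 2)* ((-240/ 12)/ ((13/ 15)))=-1080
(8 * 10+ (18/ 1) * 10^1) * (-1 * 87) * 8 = -180960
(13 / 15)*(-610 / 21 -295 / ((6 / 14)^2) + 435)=-196586 / 189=-1040.14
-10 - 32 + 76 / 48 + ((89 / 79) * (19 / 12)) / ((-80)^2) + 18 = -45334903 / 2022400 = -22.42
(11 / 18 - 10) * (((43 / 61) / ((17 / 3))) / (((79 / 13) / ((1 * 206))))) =-9730513 / 245769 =-39.59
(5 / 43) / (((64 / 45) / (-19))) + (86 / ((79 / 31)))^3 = 52144836560867 / 1356843328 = 38430.99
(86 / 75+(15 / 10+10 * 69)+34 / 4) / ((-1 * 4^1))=-26293 / 150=-175.29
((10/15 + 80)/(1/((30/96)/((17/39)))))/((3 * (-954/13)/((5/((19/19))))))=-511225/389232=-1.31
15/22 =0.68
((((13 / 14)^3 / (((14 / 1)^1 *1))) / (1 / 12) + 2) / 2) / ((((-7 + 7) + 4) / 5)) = 128995 / 76832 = 1.68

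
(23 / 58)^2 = 529 / 3364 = 0.16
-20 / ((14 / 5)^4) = -0.33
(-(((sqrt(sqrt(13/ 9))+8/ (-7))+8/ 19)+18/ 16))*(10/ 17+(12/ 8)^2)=-193*13^(1/ 4)*sqrt(3)/ 204 -82797/ 72352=-4.26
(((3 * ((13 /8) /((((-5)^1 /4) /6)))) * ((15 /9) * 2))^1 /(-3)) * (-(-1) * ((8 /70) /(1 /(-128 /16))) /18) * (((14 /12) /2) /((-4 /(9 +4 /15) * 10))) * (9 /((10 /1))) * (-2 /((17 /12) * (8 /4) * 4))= -1807 /63750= -0.03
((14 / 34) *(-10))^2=4900 / 289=16.96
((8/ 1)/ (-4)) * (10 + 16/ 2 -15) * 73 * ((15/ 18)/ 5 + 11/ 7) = -5329/ 7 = -761.29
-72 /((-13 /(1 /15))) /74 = 12 /2405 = 0.00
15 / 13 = 1.15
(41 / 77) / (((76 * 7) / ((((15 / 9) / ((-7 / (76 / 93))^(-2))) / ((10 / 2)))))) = 0.02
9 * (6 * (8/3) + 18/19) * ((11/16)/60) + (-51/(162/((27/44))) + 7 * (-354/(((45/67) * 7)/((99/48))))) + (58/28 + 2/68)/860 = -37149136837/34222496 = -1085.52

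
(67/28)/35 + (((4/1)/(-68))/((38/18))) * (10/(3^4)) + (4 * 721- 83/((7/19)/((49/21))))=6718746469/2848860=2358.40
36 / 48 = 3 / 4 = 0.75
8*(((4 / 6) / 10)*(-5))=-8 / 3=-2.67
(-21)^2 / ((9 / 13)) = 637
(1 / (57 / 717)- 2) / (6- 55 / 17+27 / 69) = 78591 / 23446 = 3.35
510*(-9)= -4590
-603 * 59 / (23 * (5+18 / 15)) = -177885 / 713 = -249.49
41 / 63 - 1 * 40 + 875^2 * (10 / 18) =425307.87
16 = 16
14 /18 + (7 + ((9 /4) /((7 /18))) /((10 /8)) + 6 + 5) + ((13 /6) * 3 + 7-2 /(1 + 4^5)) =4766203 /129150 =36.90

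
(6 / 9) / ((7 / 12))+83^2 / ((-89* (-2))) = 49647 / 1246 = 39.85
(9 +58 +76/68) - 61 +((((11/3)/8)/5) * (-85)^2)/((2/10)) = 1353979/408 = 3318.58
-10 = -10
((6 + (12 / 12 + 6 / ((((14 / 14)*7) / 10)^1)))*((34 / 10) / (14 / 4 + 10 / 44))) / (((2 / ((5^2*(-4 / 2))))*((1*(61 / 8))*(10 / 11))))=-896852 / 17507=-51.23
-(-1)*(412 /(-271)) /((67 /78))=-32136 /18157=-1.77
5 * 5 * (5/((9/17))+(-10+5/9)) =0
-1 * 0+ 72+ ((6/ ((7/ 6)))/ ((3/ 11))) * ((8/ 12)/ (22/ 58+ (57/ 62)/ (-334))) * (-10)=-82899224/ 316589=-261.85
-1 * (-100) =100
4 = 4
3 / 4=0.75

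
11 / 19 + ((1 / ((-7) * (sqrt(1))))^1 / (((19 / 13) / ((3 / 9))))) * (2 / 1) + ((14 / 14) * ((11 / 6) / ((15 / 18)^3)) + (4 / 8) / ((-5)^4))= 3.68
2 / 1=2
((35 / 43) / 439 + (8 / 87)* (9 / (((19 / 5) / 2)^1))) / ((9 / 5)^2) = 113744125 / 842499387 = 0.14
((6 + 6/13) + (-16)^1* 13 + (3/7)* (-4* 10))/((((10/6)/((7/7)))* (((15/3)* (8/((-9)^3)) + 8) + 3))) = -8704260/726089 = -11.99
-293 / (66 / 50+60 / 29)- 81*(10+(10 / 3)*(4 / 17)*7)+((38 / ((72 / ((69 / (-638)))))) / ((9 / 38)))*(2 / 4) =-142973422061 / 106594488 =-1341.28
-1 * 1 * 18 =-18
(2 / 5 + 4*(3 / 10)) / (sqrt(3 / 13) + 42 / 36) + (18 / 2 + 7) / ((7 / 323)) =13699936 / 18515-288*sqrt(39) / 2645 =739.26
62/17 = 3.65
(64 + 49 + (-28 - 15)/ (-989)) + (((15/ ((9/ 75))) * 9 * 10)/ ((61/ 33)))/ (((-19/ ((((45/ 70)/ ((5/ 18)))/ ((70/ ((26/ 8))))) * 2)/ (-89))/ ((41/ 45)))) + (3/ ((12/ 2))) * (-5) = 7435339425/ 1306193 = 5692.37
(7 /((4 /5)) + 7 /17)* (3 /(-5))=-1869 /340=-5.50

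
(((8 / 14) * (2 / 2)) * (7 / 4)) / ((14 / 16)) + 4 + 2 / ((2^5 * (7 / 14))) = 295 / 56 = 5.27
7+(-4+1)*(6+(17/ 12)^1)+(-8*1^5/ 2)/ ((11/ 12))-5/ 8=-1781/ 88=-20.24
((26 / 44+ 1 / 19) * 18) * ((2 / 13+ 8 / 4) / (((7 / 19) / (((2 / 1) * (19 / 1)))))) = 367992 / 143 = 2573.37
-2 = -2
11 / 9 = 1.22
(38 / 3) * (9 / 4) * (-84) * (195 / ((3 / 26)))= -4045860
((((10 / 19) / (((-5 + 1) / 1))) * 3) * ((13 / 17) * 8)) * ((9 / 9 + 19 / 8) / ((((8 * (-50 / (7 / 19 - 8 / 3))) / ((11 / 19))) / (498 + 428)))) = -234181233 / 9328240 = -25.10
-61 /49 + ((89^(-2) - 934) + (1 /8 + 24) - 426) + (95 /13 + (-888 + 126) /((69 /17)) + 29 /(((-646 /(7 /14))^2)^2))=-490727833743223566653409 /323368220170375068416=-1517.55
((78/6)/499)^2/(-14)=-169/3486014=-0.00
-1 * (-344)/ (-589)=-344/ 589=-0.58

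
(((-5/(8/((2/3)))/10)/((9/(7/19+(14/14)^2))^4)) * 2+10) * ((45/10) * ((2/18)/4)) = 12825484093/10260432972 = 1.25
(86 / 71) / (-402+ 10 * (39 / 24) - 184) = -8 / 3763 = -0.00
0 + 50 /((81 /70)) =3500 /81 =43.21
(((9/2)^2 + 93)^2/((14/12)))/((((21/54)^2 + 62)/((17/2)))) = 1503.48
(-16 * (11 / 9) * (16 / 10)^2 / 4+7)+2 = -791 / 225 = -3.52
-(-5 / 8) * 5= 3.12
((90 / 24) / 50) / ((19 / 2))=0.01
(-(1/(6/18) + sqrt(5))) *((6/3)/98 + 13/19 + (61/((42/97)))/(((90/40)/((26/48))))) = -10443037/100548- 10443037 *sqrt(5)/301644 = -181.27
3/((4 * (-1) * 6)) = -1/8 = -0.12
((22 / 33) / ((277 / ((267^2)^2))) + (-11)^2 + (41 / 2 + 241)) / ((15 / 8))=9035165244 / 1385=6523585.01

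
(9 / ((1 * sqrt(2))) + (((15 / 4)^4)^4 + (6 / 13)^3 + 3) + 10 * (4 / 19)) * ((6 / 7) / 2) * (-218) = -12808359741802973907501903 / 89642409918464 - 2943 * sqrt(2) / 7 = -142882814136.21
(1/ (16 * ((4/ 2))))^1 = 1/ 32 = 0.03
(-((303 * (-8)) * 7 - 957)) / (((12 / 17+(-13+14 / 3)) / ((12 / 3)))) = -9400.26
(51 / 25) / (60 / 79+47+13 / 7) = 553 / 13450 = 0.04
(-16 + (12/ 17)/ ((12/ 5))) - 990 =-17097/ 17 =-1005.71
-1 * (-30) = 30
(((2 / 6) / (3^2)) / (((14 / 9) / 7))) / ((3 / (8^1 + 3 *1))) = 11 / 18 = 0.61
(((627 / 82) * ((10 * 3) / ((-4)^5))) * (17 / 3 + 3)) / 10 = -8151 / 41984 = -0.19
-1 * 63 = -63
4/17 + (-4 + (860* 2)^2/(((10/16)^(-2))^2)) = 451412.25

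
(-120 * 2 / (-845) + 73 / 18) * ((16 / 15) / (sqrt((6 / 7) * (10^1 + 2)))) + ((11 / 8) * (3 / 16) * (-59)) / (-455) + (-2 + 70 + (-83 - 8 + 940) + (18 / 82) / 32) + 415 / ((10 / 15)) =26402 * sqrt(14) / 68445 + 3676175887 / 2387840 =1540.98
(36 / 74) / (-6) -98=-3629 / 37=-98.08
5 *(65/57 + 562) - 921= 107998/57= 1894.70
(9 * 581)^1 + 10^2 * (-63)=-1071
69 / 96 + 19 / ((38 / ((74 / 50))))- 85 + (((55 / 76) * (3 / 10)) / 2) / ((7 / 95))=-459581 / 5600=-82.07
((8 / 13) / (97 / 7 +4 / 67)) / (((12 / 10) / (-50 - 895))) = -2954700 / 84851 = -34.82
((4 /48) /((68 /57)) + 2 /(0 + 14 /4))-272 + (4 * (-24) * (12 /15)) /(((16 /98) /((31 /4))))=-37289447 /9520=-3916.96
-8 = -8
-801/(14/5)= -4005/14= -286.07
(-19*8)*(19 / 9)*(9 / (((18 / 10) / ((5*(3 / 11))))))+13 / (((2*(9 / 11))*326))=-141221627 / 64548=-2187.85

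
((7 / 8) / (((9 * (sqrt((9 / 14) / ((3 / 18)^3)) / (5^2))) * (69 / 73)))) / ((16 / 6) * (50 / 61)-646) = -779275 * sqrt(21) / 10535756832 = -0.00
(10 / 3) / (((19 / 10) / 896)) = 89600 / 57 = 1571.93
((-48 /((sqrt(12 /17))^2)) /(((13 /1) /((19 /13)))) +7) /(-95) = 109 /16055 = 0.01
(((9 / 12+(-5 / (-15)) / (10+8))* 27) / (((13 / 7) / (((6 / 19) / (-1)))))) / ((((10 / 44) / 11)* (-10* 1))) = 210903 / 12350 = 17.08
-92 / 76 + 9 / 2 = 125 / 38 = 3.29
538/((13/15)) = 8070/13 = 620.77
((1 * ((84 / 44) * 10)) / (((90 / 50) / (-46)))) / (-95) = 5.14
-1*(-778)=778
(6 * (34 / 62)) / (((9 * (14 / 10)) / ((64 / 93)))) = 10880 / 60543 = 0.18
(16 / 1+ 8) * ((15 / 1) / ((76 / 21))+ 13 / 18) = 6658 / 57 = 116.81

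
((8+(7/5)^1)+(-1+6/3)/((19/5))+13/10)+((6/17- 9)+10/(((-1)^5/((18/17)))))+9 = 2351/3230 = 0.73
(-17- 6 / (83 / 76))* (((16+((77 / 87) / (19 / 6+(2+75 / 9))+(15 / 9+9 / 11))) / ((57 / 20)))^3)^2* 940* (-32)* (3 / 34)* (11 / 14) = 10897256710237009131231354488309269932277760000000 / 3055022826438272163804084299668556712741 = 3566996821.08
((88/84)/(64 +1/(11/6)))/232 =121/1729560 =0.00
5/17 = 0.29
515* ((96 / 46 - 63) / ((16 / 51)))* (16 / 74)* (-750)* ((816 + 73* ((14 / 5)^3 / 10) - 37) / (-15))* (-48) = 207370898594064 / 4255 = 48735816355.83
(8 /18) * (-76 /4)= -76 /9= -8.44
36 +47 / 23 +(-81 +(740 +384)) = 24864 / 23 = 1081.04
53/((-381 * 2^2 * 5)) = -53/7620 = -0.01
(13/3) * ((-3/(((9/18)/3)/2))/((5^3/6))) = -936/125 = -7.49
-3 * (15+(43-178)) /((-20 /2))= -36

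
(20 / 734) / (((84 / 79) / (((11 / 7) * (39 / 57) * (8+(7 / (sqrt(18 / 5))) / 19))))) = 56485 * sqrt(10) / 33386724+225940 / 1025031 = 0.23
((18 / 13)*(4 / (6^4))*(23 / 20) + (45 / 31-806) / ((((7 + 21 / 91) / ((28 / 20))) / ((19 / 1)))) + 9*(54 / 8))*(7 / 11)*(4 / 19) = -138370999697 / 356280210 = -388.38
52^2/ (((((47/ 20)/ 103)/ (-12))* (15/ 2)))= -8912384/ 47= -189625.19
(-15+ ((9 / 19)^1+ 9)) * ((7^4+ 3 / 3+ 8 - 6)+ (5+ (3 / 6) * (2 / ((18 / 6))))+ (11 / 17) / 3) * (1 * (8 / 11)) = -34408360 / 3553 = -9684.31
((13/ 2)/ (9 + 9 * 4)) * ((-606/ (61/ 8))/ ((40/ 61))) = -1313/ 75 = -17.51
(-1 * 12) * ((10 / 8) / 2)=-15 / 2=-7.50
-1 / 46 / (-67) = 1 / 3082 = 0.00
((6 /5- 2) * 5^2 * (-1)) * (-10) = -200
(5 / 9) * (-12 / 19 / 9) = -20 / 513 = -0.04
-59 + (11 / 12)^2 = -8375 / 144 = -58.16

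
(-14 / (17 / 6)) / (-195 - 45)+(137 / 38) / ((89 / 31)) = 1.28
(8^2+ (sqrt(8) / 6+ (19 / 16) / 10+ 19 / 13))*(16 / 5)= 16*sqrt(2) / 15+ 136407 / 650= 211.37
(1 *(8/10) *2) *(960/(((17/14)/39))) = 838656/17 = 49332.71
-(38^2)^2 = -2085136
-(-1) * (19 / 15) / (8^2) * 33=209 / 320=0.65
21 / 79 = 0.27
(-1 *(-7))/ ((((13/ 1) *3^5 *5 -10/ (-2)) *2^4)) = 7/ 252800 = 0.00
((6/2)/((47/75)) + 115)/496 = 2815/11656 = 0.24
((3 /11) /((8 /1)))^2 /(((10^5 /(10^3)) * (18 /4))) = 1 /387200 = 0.00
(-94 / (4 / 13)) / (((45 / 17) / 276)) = -31853.47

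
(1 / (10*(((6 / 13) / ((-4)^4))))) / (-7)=-832 / 105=-7.92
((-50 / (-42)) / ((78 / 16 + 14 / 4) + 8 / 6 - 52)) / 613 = -40 / 871073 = -0.00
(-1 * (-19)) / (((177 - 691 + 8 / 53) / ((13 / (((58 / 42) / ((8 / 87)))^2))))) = -20526688 / 9631045377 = -0.00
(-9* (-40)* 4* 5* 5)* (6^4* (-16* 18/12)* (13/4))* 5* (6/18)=-6065280000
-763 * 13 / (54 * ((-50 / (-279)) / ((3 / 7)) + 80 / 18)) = -37.78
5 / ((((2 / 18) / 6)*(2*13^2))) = 135 / 169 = 0.80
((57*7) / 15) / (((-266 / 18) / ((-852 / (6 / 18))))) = 4600.80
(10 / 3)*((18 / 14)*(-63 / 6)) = -45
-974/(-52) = 487/26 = 18.73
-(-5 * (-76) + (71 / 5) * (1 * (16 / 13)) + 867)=-82191 / 65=-1264.48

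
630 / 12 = 105 / 2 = 52.50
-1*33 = -33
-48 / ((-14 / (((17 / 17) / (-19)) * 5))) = -120 / 133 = -0.90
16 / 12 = 1.33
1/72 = 0.01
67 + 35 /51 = 3452 /51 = 67.69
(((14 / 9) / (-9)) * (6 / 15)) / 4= -7 / 405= -0.02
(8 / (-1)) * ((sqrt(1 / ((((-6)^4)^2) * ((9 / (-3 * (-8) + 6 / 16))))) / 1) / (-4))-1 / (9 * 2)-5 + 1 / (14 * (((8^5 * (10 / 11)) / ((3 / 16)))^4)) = -5.05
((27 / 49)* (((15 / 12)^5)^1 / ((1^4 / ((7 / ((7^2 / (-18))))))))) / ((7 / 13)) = -9871875 / 1229312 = -8.03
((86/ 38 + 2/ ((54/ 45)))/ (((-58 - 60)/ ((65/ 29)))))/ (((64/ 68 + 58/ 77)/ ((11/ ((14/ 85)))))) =-318217900/ 108157443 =-2.94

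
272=272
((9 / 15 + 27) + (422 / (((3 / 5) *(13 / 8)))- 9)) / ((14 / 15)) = 483.66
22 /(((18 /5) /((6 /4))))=55 /6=9.17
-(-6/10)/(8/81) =243/40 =6.08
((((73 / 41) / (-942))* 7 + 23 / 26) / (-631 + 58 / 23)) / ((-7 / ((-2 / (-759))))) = 87502 / 167651787303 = 0.00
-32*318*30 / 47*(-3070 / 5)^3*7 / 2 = 247326989253120 / 47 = 5262276367087.66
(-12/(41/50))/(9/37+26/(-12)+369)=-133200/3341131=-0.04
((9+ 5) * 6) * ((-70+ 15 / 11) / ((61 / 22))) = -126840 / 61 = -2079.34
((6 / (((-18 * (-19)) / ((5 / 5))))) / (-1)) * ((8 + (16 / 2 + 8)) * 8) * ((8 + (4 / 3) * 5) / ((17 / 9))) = -8448 / 323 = -26.15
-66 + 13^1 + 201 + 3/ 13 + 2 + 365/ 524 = 1028117/ 6812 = 150.93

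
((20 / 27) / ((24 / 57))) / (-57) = -5 / 162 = -0.03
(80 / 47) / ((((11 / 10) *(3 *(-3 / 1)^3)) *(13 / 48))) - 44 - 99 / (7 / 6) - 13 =-180286331 / 1270269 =-141.93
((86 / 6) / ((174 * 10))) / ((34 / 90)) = 43 / 1972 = 0.02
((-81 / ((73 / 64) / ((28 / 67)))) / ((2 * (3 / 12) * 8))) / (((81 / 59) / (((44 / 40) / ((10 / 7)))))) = -508816 / 122275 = -4.16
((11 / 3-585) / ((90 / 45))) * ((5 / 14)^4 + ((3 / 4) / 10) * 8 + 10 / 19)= -454517683 / 1368570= -332.11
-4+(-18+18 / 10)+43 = 114 / 5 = 22.80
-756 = -756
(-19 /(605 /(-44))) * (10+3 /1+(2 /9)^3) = 144172 /8019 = 17.98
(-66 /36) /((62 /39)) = -143 /124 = -1.15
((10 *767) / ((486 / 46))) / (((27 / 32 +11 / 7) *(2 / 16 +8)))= 37.00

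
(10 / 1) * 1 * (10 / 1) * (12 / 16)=75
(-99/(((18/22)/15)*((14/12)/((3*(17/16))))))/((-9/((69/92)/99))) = 935/224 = 4.17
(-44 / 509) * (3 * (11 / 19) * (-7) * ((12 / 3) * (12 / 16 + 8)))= 355740 / 9671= 36.78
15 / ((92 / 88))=330 / 23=14.35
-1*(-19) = 19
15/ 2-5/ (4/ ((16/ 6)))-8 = -23/ 6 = -3.83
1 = 1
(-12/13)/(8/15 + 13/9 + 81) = -270/24271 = -0.01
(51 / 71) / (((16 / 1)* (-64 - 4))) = -3 / 4544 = -0.00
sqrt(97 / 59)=sqrt(5723) / 59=1.28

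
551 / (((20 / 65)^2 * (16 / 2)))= 93119 / 128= 727.49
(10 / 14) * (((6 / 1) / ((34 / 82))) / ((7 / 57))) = 70110 / 833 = 84.17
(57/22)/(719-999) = -57/6160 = -0.01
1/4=0.25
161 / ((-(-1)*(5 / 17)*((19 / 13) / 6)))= 213486 / 95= 2247.22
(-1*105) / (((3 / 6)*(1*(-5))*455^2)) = 0.00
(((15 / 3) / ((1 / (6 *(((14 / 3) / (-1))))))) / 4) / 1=-35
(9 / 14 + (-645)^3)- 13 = -3756705923 / 14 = -268336137.36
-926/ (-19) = 926/ 19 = 48.74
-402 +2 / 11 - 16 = -4596 / 11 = -417.82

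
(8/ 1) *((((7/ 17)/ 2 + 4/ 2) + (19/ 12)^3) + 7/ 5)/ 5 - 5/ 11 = 11780117/ 1009800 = 11.67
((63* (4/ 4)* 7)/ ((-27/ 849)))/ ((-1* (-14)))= -1981/ 2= -990.50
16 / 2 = 8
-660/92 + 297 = 6666/23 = 289.83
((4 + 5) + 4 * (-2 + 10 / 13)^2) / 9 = 1.67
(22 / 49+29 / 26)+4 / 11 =27019 / 14014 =1.93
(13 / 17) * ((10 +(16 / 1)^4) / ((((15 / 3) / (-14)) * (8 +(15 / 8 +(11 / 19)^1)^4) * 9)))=-6367836931735552 / 18074836434285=-352.30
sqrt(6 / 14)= sqrt(21) / 7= 0.65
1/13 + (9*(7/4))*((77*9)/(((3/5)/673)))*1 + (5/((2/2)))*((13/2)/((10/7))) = 159155543/13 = 12242734.08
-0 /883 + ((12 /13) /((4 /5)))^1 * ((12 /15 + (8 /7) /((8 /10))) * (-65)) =-167.14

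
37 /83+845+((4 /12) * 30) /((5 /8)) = 71500 /83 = 861.45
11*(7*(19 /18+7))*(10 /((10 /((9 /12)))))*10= 55825 /12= 4652.08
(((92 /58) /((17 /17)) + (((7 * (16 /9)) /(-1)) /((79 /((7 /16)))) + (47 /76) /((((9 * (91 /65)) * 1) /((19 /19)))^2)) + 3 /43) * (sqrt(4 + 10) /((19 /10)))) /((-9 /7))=-236382592835 * sqrt(14) /362957947758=-2.44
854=854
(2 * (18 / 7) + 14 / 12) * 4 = 530 / 21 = 25.24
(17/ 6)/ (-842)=-17/ 5052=-0.00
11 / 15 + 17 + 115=1991 / 15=132.73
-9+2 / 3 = -25 / 3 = -8.33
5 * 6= 30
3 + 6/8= 15/4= 3.75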